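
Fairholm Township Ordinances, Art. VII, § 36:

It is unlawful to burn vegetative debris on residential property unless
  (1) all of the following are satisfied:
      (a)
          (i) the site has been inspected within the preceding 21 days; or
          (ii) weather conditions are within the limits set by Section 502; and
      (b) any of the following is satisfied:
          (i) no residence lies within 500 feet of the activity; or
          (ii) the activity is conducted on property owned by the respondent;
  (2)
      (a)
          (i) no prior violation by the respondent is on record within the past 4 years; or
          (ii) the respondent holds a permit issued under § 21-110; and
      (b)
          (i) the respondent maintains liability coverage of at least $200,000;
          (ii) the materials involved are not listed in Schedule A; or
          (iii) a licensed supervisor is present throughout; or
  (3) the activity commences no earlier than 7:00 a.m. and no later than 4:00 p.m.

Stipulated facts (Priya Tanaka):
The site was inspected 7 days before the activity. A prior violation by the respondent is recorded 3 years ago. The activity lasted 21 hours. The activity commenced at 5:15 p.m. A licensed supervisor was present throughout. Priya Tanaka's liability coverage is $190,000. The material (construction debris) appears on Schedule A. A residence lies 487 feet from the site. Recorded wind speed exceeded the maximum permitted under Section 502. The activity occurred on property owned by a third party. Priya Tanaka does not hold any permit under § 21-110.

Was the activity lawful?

No — unlawful.

(i) site inspected — holds.
(ii) weather ok — not met.
(a): T OR F → true.
(i) no residence in 500 ft — not met.
(ii) own property — not met.
So (b) is not satisfied (F OR F).
(1): T AND F → false.
(i) no prior violation — not satisfied.
(ii) holds permit — fails.
(a): F OR F → false.
(i) coverage ≥ $200,000 — not satisfied.
(ii) not (Schedule A material) — fails.
(iii) supervisor present — satisfied.
(b) = F OR F OR T = true.
(2): F AND T → false.
(3) start within hours — not met.
Overall = F OR F OR F = false.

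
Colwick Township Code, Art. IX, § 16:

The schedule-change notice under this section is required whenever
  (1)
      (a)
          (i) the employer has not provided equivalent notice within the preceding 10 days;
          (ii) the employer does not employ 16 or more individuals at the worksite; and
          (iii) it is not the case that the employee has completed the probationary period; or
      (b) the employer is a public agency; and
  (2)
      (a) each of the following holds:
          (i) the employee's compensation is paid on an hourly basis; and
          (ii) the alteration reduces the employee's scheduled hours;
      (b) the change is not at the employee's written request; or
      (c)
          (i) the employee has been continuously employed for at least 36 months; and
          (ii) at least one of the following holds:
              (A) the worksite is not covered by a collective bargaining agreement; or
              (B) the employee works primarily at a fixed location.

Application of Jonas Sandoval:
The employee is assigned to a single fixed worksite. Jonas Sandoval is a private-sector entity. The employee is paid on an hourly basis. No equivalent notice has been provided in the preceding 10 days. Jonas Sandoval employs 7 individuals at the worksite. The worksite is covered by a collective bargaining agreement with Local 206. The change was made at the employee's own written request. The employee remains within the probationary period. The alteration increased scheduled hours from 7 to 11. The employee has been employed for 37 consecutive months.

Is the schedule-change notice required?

Yes — required.

(i) no recent notice — satisfied.
(ii) not (≥ 16 at site) — holds.
(iii) not (past probation) — met.
(a): T AND T AND T → true.
(b) public agency — not satisfied.
(1) = T OR F = true.
(i) hourly-paid — satisfied.
(ii) hours reduced — not satisfied.
(a) = T AND F = false.
(b) not employee-requested — fails.
(i) tenure ≥ 36 mo. — satisfied.
(A) no CBA — not met.
(B) fixed location — satisfied.
(ii) = F OR T = true.
(c) = T AND T = true.
(2): F OR F OR T → true.
Overall: T AND T → true.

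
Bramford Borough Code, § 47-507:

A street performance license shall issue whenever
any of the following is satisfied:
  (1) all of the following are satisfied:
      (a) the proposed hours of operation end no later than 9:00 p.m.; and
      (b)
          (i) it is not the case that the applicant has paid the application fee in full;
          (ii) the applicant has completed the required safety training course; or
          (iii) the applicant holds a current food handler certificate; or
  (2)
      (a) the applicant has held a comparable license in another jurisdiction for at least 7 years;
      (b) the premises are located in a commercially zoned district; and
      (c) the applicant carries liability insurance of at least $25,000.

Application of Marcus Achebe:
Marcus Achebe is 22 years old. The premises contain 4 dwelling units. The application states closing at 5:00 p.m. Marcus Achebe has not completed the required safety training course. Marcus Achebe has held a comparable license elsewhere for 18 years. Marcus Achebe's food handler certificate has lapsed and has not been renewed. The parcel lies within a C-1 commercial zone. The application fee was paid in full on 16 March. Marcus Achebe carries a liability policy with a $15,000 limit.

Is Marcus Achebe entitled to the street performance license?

No — denied.

(a) closes by 9 p.m. — met.
(i) not (fee paid) — fails.
(ii) safety training — fails.
(iii) food handler cert. — fails.
(b): F OR F OR F → false.
(1): T AND F → false.
(a) prior license ≥ 7 yr — satisfied.
(b) commercially zoned — holds.
(c) insurance ≥ $25,000 — not satisfied.
So (2) is not satisfied (T AND T AND F).
Overall: F OR F → false.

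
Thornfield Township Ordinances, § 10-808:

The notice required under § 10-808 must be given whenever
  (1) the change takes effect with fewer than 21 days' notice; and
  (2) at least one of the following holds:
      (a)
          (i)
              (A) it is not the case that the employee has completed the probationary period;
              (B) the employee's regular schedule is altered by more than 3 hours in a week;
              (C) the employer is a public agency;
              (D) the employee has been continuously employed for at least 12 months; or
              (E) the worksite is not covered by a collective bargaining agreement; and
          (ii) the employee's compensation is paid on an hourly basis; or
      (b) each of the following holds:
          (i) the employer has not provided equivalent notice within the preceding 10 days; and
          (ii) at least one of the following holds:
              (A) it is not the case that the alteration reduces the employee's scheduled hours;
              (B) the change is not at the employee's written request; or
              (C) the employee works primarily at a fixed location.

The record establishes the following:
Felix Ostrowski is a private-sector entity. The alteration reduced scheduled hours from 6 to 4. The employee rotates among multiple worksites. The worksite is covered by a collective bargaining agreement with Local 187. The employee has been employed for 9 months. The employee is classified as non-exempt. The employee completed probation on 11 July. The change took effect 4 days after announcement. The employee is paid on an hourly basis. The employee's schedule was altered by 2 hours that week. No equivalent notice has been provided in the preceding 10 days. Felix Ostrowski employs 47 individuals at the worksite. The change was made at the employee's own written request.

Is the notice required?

No — not required.

(1) < 21 days' notice — met.
(A) not (past probation) — fails.
(B) schedule shift > 3h — not met.
(C) public agency — not met.
(D) tenure ≥ 12 mo. — not satisfied.
(E) no CBA — not met.
So (i) is not satisfied (F OR F OR F OR F OR F).
(ii) hourly-paid — holds.
(a) = F AND T = false.
(i) no recent notice — holds.
(A) not (hours reduced) — fails.
(B) not employee-requested — not satisfied.
(C) fixed location — fails.
(ii): F OR F OR F → false.
(b): T AND F → false.
(2): F OR F → false.
Overall: T AND F → false.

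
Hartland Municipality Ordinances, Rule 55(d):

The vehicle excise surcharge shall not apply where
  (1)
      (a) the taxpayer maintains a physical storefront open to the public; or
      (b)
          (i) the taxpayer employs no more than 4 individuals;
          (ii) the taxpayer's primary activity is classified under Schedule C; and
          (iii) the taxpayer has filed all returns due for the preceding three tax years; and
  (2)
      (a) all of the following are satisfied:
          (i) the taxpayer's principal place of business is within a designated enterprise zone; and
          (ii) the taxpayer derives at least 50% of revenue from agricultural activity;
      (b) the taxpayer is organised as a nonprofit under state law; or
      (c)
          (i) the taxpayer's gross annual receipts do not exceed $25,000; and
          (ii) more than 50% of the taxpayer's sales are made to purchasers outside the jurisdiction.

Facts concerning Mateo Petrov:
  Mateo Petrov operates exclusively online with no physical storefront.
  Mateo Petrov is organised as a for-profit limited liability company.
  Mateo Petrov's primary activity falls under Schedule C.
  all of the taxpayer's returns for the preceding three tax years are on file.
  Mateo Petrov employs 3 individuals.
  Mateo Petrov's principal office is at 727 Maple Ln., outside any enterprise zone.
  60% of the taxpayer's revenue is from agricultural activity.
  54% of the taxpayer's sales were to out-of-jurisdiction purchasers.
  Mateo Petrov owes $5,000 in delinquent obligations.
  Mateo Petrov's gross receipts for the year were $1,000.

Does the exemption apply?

Yes — exempt.

(a) has storefront — not met.
(i) ≤ 4 employees — holds.
(ii) Schedule C activity — met.
(iii) returns current — met.
(b) = T AND T AND T = true.
(1) = F OR T = true.
(i) in enterprise zone — not met.
(ii) ≥50% agricultural — satisfied.
So (a) is not satisfied (F AND T).
(b) nonprofit — not satisfied.
(i) receipts ≤ $25,000 — met.
(ii) >50% out-of-jur. sales — holds.
(c): T AND T → true.
(2): F OR F OR T → true.
Overall: T AND T → true.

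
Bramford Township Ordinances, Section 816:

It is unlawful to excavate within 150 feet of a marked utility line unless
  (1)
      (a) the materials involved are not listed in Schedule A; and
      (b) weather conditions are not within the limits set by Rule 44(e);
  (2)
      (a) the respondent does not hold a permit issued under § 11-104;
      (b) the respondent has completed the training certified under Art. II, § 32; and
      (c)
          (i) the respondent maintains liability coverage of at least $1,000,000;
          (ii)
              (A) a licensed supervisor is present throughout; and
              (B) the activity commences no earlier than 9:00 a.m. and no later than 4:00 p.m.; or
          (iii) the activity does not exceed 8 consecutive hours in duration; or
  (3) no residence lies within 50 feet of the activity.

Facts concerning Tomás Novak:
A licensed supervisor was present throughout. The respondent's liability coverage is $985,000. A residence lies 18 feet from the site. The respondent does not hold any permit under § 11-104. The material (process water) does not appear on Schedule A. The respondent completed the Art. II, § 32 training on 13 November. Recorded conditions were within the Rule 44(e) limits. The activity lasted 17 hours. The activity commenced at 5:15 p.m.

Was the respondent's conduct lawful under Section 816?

No — unlawful.

(a) not (Schedule A material) — satisfied.
(b) not (weather ok) — fails.
So (1) is not satisfied (T AND F).
(a) not (holds permit) — holds.
(b) training certified — holds.
(i) coverage ≥ $1,000,000 — fails.
(A) supervisor present — holds.
(B) start within hours — not satisfied.
(ii): T AND F → false.
(iii) ≤ 8 hrs duration — not met.
(c): F OR F OR F → false.
(2) = T AND T AND F = false.
(3) no residence in 50 ft — fails.
Overall: F OR F OR F → false.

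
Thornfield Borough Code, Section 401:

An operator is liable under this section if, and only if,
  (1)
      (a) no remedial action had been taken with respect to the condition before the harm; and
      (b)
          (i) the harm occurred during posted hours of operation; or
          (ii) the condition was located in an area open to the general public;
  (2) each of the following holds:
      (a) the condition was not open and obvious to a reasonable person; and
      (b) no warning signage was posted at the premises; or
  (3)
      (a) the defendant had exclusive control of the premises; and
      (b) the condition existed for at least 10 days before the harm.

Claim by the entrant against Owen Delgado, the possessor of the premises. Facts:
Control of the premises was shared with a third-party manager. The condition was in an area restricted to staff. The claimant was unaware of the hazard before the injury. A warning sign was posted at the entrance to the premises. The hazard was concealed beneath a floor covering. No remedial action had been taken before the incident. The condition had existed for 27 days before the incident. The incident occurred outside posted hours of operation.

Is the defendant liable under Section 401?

No — not liable.

(a) no remedial action — holds.
(i) during posted hours — not satisfied.
(ii) public area — fails.
So (b) is not satisfied (F OR F).
(1): T AND F → false.
(a) not open/obvious — satisfied.
(b) no signage posted — not satisfied.
So (2) is not satisfied (T AND F).
(a) exclusive control — fails.
(b) condition ≥10 days old — satisfied.
(3) = F AND T = false.
Overall = F OR F OR F = false.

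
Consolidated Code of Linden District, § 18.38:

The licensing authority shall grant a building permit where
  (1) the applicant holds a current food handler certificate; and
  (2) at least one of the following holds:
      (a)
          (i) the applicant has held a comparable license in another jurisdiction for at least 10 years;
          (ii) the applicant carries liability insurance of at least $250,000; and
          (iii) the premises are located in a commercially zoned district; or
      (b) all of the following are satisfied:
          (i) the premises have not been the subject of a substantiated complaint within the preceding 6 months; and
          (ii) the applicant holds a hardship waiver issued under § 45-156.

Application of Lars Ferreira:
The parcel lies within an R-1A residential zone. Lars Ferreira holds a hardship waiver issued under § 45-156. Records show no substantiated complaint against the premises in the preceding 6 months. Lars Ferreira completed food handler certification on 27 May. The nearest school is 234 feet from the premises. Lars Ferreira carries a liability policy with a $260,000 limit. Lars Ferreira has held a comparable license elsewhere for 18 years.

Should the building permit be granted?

(1) food handler cert. — met.
(i) prior license ≥ 10 yr — holds.
(ii) insurance ≥ $250,000 — holds.
(iii) commercially zoned — not satisfied.
So (a) is not satisfied (T AND T AND F).
(i) no complaint in 6 mo. — holds.
(ii) hardship waiver — holds.
So (b) is satisfied (T AND T).
(2) = F OR T = true.
Overall = T AND T = true.

Yes — granted.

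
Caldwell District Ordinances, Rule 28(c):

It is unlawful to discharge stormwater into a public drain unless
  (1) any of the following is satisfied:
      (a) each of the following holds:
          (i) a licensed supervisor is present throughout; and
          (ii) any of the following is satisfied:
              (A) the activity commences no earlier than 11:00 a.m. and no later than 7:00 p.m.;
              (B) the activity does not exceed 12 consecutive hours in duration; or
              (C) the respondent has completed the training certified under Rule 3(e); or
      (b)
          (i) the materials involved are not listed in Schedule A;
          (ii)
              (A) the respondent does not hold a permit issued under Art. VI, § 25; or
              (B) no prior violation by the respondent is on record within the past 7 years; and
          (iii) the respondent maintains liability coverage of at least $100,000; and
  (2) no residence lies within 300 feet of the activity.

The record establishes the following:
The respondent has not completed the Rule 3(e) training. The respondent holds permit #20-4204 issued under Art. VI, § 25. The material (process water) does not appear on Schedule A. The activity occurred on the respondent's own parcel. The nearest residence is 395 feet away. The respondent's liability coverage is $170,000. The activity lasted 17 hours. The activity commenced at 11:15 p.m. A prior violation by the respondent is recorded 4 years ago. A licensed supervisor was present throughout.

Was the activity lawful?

(i) supervisor present — met.
(A) start within hours — not met.
(B) ≤ 12 hrs duration — not satisfied.
(C) training certified — not satisfied.
(ii): F OR F OR F → false.
So (a) is not satisfied (T AND F).
(i) not (Schedule A material) — met.
(A) not (holds permit) — not met.
(B) no prior violation — not met.
(ii) = F OR F = false.
(iii) coverage ≥ $100,000 — met.
(b): T AND F AND T → false.
So (1) is not satisfied (F OR F).
(2) no residence in 300 ft — met.
So Overall is not satisfied (F AND T).

No — unlawful.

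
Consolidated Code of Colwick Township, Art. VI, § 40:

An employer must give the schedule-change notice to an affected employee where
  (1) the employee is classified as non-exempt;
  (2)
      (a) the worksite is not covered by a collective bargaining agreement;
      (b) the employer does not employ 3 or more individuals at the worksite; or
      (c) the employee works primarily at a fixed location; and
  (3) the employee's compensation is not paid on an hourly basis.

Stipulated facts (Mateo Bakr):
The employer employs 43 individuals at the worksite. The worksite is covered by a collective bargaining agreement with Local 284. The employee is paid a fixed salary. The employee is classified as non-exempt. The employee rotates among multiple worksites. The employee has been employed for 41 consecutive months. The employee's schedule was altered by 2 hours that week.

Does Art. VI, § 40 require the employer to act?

No — not required.

(1) non-exempt — holds.
(a) no CBA — not met.
(b) not (≥ 3 at site) — not met.
(c) fixed location — fails.
(2): F OR F OR F → false.
(3) not (hourly-paid) — met.
So Overall is not satisfied (T AND F AND T).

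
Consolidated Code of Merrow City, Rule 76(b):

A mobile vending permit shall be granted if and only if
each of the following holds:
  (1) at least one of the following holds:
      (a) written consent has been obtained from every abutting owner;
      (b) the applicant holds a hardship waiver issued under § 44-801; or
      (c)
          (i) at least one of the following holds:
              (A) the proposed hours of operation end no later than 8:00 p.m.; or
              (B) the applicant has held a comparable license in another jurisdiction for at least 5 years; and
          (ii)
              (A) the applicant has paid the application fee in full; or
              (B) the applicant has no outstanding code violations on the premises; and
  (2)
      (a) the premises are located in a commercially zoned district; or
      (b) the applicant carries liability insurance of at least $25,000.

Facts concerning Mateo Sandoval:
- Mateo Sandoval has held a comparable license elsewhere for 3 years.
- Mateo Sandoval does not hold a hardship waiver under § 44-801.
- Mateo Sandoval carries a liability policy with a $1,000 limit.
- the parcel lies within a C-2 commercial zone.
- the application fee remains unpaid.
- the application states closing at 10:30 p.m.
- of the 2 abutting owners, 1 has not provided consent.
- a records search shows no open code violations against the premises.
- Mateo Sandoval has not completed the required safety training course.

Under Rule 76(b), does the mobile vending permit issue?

No — denied.

(a) all abutters consent — fails.
(b) hardship waiver — not satisfied.
(A) closes by 8 p.m. — not satisfied.
(B) prior license ≥ 5 yr — not satisfied.
(i): F OR F → false.
(A) fee paid — not met.
(B) no code violations — satisfied.
So (ii) is satisfied (F OR T).
(c): F AND T → false.
So (1) is not satisfied (F OR F OR F).
(a) commercially zoned — satisfied.
(b) insurance ≥ $25,000 — not satisfied.
So (2) is satisfied (T OR F).
So Overall is not satisfied (F AND T).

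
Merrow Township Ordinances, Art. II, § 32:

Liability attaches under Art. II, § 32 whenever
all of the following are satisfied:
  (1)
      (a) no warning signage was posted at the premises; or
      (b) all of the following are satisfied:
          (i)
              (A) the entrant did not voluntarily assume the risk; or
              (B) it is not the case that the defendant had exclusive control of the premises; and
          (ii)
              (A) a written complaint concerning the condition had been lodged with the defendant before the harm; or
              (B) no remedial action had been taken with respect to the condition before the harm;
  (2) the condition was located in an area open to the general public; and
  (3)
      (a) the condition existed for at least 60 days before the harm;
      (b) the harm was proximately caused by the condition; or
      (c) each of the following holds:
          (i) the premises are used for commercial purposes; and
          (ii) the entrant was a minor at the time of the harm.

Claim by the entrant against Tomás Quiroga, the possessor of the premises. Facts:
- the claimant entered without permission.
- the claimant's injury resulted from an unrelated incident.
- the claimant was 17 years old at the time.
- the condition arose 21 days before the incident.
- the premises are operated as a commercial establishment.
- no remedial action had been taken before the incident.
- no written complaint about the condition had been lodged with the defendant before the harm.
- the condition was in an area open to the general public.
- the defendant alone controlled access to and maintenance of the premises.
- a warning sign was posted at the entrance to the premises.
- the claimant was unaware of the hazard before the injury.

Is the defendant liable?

Yes — liable.

(a) no signage posted — not satisfied.
(A) no assumed risk — holds.
(B) not (exclusive control) — not met.
(i): T OR F → true.
(A) complaint lodged — not satisfied.
(B) no remedial action — satisfied.
(ii) = F OR T = true.
(b): T AND T → true.
(1): F OR T → true.
(2) public area — holds.
(a) condition ≥60 days old — not satisfied.
(b) proximate cause — fails.
(i) commercial use — met.
(ii) entrant a minor — satisfied.
(c) = T AND T = true.
(3) = F OR F OR T = true.
Overall: T AND T AND T → true.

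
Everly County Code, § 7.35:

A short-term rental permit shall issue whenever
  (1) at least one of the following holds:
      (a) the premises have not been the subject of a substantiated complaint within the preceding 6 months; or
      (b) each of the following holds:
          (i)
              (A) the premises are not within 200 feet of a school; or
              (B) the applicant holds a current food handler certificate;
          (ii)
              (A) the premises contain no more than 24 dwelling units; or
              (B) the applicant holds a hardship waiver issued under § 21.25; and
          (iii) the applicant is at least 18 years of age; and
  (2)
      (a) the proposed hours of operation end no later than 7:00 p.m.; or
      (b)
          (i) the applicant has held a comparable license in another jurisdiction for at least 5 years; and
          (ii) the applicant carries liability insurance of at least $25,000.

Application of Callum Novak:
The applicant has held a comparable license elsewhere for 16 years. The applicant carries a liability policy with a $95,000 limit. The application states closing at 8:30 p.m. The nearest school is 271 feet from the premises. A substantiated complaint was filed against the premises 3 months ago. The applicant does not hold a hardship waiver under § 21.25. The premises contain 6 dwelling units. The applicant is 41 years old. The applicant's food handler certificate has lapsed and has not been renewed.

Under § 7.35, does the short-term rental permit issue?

Yes — granted.

(a) no complaint in 6 mo. — fails.
(A) ≥200 ft from school — holds.
(B) food handler cert. — not satisfied.
(i): T OR F → true.
(A) ≤ 24 units — holds.
(B) hardship waiver — not satisfied.
So (ii) is satisfied (T OR F).
(iii) age ≥ 18 — holds.
So (b) is satisfied (T AND T AND T).
(1): F OR T → true.
(a) closes by 7 p.m. — not satisfied.
(i) prior license ≥ 5 yr — holds.
(ii) insurance ≥ $25,000 — satisfied.
(b): T AND T → true.
(2): F OR T → true.
So Overall is satisfied (T AND T).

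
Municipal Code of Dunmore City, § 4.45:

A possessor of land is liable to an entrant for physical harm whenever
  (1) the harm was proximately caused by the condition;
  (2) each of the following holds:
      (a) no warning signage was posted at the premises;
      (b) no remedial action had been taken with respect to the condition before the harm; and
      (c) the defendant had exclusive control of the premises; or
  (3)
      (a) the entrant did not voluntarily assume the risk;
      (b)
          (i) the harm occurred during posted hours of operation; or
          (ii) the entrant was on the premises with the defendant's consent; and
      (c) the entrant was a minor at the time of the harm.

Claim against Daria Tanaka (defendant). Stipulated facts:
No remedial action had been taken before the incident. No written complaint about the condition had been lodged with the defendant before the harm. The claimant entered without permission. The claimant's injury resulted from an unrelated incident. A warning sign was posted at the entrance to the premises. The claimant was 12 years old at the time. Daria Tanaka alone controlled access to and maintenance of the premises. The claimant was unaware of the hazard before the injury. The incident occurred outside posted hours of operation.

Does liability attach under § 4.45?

(1) proximate cause — not satisfied.
(a) no signage posted — fails.
(b) no remedial action — holds.
(c) exclusive control — satisfied.
So (2) is not satisfied (F AND T AND T).
(a) no assumed risk — met.
(i) during posted hours — not satisfied.
(ii) consent to enter — not met.
So (b) is not satisfied (F OR F).
(c) entrant a minor — met.
(3) = T AND F AND T = false.
Overall = F OR F OR F = false.

No — not liable.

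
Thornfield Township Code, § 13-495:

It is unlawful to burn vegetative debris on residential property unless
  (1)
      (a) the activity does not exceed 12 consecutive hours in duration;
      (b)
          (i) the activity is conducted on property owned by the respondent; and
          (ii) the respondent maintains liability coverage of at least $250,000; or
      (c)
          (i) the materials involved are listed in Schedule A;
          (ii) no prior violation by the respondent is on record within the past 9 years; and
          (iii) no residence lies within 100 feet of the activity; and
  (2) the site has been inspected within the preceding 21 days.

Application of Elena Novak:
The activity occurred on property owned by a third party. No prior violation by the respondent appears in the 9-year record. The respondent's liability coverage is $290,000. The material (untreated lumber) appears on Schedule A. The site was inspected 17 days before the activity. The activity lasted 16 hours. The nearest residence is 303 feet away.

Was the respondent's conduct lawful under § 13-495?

(a) ≤ 12 hrs duration — not satisfied.
(i) own property — not met.
(ii) coverage ≥ $250,000 — met.
(b): F AND T → false.
(i) Schedule A material — holds.
(ii) no prior violation — met.
(iii) no residence in 100 ft — met.
(c): T AND T AND T → true.
So (1) is satisfied (F OR F OR T).
(2) site inspected — holds.
Overall: T AND T → true.

Yes — lawful.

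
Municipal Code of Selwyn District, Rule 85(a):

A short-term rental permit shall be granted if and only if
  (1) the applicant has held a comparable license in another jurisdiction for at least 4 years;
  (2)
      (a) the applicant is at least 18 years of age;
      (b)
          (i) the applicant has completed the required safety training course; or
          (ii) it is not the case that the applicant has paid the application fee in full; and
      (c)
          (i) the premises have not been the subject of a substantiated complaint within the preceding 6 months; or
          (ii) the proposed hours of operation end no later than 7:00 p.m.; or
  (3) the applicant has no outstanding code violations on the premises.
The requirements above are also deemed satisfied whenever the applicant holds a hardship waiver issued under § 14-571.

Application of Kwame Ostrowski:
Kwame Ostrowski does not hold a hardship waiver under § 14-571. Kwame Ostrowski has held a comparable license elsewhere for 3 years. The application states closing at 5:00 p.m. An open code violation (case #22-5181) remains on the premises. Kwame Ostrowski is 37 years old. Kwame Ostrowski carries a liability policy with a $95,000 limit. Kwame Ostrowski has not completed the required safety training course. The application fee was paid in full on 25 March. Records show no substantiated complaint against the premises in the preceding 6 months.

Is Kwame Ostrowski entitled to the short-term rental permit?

No — denied.

(1) prior license ≥ 4 yr — not satisfied.
(a) age ≥ 18 — holds.
(i) safety training — fails.
(ii) not (fee paid) — not satisfied.
(b): F OR F → false.
(i) no complaint in 6 mo. — met.
(ii) closes by 7 p.m. — met.
So (c) is satisfied (T OR T).
So (2) is not satisfied (T AND F AND T).
(3) no code violations — not satisfied.
So Overall is not satisfied (F OR F OR F).
Exception (hardship waiver) — not satisfied.
Result: main false OR exception false → false.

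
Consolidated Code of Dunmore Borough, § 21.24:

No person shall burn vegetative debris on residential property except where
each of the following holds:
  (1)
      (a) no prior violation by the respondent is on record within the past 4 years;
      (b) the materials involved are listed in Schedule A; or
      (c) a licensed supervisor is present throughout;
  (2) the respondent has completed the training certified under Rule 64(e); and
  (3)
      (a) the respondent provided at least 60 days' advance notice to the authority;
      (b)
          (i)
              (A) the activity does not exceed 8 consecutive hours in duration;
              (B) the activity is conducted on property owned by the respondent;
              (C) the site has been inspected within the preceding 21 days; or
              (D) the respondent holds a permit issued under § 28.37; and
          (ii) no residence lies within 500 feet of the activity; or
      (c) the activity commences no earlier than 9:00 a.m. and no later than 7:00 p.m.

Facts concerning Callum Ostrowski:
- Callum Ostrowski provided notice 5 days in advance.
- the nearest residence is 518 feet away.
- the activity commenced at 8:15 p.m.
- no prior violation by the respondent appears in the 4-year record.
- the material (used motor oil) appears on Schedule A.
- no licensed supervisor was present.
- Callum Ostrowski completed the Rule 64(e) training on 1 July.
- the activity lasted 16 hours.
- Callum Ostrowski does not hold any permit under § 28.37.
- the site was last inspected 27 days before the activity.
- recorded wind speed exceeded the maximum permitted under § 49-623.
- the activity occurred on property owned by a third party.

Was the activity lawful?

No — unlawful.

(a) no prior violation — holds.
(b) Schedule A material — satisfied.
(c) supervisor present — fails.
(1): T OR T OR F → true.
(2) training certified — met.
(a) ≥60 days' notice — fails.
(A) ≤ 8 hrs duration — not satisfied.
(B) own property — fails.
(C) site inspected — not met.
(D) holds permit — not met.
So (i) is not satisfied (F OR F OR F OR F).
(ii) no residence in 500 ft — met.
So (b) is not satisfied (F AND T).
(c) start within hours — fails.
(3) = F OR F OR F = false.
Overall: T AND T AND F → false.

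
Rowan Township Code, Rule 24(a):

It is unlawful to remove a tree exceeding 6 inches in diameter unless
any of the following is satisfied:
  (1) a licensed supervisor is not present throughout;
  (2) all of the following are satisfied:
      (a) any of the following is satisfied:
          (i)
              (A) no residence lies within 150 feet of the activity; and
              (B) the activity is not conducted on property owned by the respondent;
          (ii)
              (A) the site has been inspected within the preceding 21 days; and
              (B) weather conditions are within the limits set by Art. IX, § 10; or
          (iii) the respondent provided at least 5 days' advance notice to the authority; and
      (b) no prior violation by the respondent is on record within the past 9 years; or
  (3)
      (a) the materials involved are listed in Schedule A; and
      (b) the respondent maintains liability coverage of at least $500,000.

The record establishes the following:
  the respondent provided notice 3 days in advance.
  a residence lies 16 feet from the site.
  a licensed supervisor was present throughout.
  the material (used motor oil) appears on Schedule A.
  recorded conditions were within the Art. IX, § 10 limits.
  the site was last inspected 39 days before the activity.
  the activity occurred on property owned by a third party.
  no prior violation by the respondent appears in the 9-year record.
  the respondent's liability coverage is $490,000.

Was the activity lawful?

No — unlawful.

(1) not (supervisor present) — not satisfied.
(A) no residence in 150 ft — not satisfied.
(B) not (own property) — met.
(i) = F AND T = false.
(A) site inspected — not met.
(B) weather ok — met.
(ii): F AND T → false.
(iii) ≥5 days' notice — fails.
So (a) is not satisfied (F OR F OR F).
(b) no prior violation — met.
(2) = F AND T = false.
(a) Schedule A material — met.
(b) coverage ≥ $500,000 — not met.
(3) = T AND F = false.
So Overall is not satisfied (F OR F OR F).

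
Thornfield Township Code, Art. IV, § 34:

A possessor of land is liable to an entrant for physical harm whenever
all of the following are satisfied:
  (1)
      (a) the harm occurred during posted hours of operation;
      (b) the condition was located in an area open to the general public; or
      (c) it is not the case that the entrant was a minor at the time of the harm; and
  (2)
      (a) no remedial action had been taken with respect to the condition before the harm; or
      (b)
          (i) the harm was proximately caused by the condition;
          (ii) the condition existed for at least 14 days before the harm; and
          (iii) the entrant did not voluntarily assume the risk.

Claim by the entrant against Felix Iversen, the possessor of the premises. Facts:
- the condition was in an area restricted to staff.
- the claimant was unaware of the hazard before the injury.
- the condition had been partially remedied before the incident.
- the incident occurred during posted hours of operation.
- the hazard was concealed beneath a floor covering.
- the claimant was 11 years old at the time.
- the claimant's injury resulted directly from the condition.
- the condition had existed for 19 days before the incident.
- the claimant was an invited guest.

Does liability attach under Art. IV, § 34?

(a) during posted hours — satisfied.
(b) public area — not met.
(c) not (entrant a minor) — not satisfied.
(1): T OR F OR F → true.
(a) no remedial action — fails.
(i) proximate cause — holds.
(ii) condition ≥14 days old — met.
(iii) no assumed risk — met.
So (b) is satisfied (T AND T AND T).
So (2) is satisfied (F OR T).
Overall = T AND T = true.

Yes — liable.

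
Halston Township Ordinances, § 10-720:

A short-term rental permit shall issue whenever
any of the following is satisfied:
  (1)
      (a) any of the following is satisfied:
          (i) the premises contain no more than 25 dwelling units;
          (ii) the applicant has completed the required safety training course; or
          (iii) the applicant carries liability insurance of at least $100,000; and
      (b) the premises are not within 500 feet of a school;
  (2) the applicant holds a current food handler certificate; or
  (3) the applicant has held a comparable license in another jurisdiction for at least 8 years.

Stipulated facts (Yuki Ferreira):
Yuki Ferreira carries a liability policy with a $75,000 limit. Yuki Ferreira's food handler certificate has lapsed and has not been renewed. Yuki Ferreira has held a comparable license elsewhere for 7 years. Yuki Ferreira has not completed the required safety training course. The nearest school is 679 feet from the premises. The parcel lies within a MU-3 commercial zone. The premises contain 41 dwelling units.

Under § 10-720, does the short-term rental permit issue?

(i) ≤ 25 units — not met.
(ii) safety training — not met.
(iii) insurance ≥ $100,000 — not met.
(a): F OR F OR F → false.
(b) ≥500 ft from school — satisfied.
(1): F AND T → false.
(2) food handler cert. — not satisfied.
(3) prior license ≥ 8 yr — fails.
So Overall is not satisfied (F OR F OR F).

No — denied.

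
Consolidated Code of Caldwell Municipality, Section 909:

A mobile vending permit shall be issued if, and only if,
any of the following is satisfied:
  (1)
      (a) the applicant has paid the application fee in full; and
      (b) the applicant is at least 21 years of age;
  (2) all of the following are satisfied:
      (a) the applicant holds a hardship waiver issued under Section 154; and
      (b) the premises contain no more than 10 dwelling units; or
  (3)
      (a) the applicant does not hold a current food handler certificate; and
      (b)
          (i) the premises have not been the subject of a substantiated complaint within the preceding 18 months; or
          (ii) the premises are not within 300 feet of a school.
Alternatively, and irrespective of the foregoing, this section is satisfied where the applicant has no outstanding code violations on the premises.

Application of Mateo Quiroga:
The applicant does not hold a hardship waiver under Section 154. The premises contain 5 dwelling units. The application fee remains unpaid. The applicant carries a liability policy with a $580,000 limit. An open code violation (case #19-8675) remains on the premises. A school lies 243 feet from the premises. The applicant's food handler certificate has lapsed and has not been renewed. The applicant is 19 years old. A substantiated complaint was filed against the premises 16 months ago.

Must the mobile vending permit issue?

(a) fee paid — not met.
(b) age ≥ 21 — not met.
(1): F AND F → false.
(a) hardship waiver — fails.
(b) ≤ 10 units — satisfied.
(2): F AND T → false.
(a) not (food handler cert.) — holds.
(i) no complaint in 18 mo. — not satisfied.
(ii) ≥300 ft from school — not satisfied.
(b) = F OR F = false.
(3): T AND F → false.
Overall: F OR F OR F → false.
Exception (no code violations) — not satisfied.
Result: main false OR exception false → false.

No — denied.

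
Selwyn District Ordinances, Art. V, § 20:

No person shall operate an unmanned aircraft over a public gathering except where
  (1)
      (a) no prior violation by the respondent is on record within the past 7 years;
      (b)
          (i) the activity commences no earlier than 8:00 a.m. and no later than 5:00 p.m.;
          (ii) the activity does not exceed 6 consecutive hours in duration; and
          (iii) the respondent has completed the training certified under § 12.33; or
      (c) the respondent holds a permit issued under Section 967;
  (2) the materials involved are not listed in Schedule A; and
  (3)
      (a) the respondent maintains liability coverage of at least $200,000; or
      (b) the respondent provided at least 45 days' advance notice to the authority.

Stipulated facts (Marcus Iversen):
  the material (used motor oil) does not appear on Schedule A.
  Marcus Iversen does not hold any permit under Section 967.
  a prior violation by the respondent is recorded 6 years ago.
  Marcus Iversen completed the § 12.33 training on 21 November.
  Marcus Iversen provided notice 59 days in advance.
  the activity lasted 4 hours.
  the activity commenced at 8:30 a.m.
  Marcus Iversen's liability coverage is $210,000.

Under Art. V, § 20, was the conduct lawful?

Yes — lawful.

(a) no prior violation — not satisfied.
(i) start within hours — holds.
(ii) ≤ 6 hrs duration — satisfied.
(iii) training certified — satisfied.
(b) = T AND T AND T = true.
(c) holds permit — not met.
(1): F OR T OR F → true.
(2) not (Schedule A material) — met.
(a) coverage ≥ $200,000 — holds.
(b) ≥45 days' notice — satisfied.
So (3) is satisfied (T OR T).
So Overall is satisfied (T AND T AND T).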